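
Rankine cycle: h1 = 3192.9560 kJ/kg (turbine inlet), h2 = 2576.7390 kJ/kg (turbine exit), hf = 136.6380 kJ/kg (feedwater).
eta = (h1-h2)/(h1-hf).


W = 616.2170 kJ/kg
Q_in = 3056.3180 kJ/kg
eta = 0.2016 = 20.1621%

eta = 20.1621%


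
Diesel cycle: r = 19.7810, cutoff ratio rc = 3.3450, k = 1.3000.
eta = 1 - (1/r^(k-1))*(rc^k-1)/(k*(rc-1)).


r^(k-1) = 2.4484
rc^k = 4.8052
eta = 0.4902 = 49.0175%

49.0175%


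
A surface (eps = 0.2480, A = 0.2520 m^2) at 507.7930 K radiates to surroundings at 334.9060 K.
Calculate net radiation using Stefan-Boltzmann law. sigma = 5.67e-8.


T^4 = 6.6489e+10
Tsurr^4 = 1.2580e+10
Q = 0.2480 * 5.67e-8 * 0.2520 * 5.3908e+10 = 191.0250 W

191.0250 W


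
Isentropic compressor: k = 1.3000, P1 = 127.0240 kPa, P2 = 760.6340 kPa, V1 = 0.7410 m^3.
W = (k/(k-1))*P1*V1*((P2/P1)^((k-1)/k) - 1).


(k-1)/k = 0.2308
(P2/P1)^exp = 1.5114
W = 4.3333 * 127.0240 * 0.7410 * (1.5114 - 1) = 208.5800 kJ

208.5800 kJ


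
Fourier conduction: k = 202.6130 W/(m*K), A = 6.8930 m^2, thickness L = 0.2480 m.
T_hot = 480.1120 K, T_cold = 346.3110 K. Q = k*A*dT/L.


dT = 133.8010 K
Q = 202.6130 * 6.8930 * 133.8010 / 0.2480 = 753500.0126 W

753500.0126 W


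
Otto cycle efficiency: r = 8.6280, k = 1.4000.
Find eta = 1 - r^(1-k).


r^(k-1) = 2.3679
eta = 1 - 1/2.3679 = 0.5777 = 57.7686%

57.7686%


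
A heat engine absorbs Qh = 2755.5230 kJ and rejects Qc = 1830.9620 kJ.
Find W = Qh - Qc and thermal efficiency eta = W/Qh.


W = 2755.5230 - 1830.9620 = 924.5610 kJ
eta = 924.5610 / 2755.5230 = 0.3355 = 33.5530%

W = 924.5610 kJ, eta = 33.5530%


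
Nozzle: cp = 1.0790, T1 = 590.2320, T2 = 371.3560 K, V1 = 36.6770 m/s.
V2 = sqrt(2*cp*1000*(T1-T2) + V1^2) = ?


dT = 218.8760 K
2*cp*1000*dT = 472334.4080
V1^2 = 1345.2023
V2 = sqrt(473679.6103) = 688.2439 m/s

688.2439 m/s


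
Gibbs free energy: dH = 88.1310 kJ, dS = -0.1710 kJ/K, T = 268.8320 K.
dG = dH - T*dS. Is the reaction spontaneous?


T*dS = 268.8320 * -0.1710 = -45.9703 kJ
dG = 88.1310 + 45.9703 = 134.1013 kJ (non-spontaneous)

dG = 134.1013 kJ, non-spontaneous


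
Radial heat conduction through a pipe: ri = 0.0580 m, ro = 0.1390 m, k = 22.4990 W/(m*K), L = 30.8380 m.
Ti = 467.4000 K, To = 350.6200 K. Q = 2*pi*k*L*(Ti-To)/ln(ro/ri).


dT = 116.7800 K
ln(ro/ri) = 0.8740
Q = 2*pi*22.4990*30.8380*116.7800 / 0.8740 = 582466.5118 W

582466.5118 W


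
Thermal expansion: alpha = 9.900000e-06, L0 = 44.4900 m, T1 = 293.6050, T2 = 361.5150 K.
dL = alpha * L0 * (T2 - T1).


dT = 67.9100 K
dL = 9.900000e-06 * 44.4900 * 67.9100 = 0.029911 m
L_final = 44.519911 m

dL = 0.029911 m


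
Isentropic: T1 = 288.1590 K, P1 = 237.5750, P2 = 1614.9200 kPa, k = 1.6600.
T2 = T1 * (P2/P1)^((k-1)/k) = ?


(k-1)/k = 0.3976
(P2/P1)^exp = 2.1426
T2 = 288.1590 * 2.1426 = 617.4000 K

617.4000 K


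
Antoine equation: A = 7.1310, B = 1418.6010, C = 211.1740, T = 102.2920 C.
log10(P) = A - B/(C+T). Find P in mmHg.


C+T = 313.4660
B/(C+T) = 4.5255
log10(P) = 7.1310 - 4.5255 = 2.6055
P = 10^2.6055 = 403.1495 mmHg

403.1495 mmHg


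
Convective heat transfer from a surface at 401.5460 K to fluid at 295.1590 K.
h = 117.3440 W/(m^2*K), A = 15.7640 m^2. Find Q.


dT = 106.3870 K
Q = 117.3440 * 15.7640 * 106.3870 = 196795.8233 W

196795.8233 W


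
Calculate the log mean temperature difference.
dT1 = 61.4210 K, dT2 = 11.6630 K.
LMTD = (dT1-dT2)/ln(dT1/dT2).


dT1/dT2 = 5.2663
ln(dT1/dT2) = 1.6613
LMTD = 49.7580 / 1.6613 = 29.9507 K

29.9507 K


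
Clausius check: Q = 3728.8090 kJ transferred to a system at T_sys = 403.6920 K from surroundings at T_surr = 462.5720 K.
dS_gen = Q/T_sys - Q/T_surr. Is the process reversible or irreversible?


dS_sys = 3728.8090/403.6920 = 9.2368 kJ/K
dS_surr = -3728.8090/462.5720 = -8.0610 kJ/K
dS_gen = 9.2368 - 8.0610 = 1.1757 kJ/K (irreversible)

dS_gen = 1.1757 kJ/K, irreversible


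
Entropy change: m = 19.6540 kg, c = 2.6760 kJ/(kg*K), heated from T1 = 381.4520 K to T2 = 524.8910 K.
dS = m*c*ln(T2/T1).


T2/T1 = 1.3760
ln(T2/T1) = 0.3192
dS = 19.6540 * 2.6760 * 0.3192 = 16.7883 kJ/K

16.7883 kJ/K


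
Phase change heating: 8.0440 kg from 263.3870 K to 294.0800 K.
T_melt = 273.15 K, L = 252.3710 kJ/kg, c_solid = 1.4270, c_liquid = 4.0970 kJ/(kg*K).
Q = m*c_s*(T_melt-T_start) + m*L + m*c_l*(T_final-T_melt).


Q1 (sensible, solid) = 8.0440 * 1.4270 * 9.7630 = 112.0674 kJ
Q2 (latent) = 8.0440 * 252.3710 = 2030.0723 kJ
Q3 (sensible, liquid) = 8.0440 * 4.0970 * 20.9300 = 689.7747 kJ
Q_total = 2831.9144 kJ

2831.9144 kJ


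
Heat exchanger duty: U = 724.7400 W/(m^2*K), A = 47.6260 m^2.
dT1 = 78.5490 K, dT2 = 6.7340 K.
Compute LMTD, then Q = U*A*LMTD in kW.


LMTD = 29.2340 K
Q = 724.7400 * 47.6260 * 29.2340 = 1009056.0956 W = 1009.0561 kW

1009.0561 kW


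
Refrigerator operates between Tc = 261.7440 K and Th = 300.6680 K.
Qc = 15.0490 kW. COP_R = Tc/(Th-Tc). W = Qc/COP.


COP = 261.7440 / 38.9240 = 6.7245
W = 15.0490 / 6.7245 = 2.2379 kW

COP = 6.7245, W = 2.2379 kW


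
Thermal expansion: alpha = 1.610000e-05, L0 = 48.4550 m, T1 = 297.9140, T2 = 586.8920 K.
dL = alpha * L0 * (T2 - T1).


dT = 288.9780 K
dL = 1.610000e-05 * 48.4550 * 288.9780 = 0.225439 m
L_final = 48.680439 m

dL = 0.225439 m


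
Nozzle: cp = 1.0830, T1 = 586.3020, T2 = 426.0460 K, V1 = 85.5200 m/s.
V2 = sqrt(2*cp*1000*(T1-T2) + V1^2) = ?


dT = 160.2560 K
2*cp*1000*dT = 347114.4960
V1^2 = 7313.6704
V2 = sqrt(354428.1664) = 595.3387 m/s

595.3387 m/s


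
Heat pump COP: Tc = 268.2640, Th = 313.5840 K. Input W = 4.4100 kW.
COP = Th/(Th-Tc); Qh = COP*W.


COP = 313.5840 / 45.3200 = 6.9193
Qh = 6.9193 * 4.4100 = 30.5142 kW

COP = 6.9193, Qh = 30.5142 kW


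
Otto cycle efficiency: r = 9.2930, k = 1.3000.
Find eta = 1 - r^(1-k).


r^(k-1) = 1.9519
eta = 1 - 1/1.9519 = 0.4877 = 48.7666%

48.7666%


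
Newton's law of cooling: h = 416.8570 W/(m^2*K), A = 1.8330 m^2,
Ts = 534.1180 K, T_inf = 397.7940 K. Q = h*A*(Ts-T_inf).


dT = 136.3240 K
Q = 416.8570 * 1.8330 * 136.3240 = 104165.0159 W

104165.0159 W


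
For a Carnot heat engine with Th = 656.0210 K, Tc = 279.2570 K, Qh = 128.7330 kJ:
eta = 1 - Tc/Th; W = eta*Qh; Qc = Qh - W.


eta = 1 - 279.2570/656.0210 = 0.5743
W = 0.5743 * 128.7330 = 73.9335 kJ
Qc = 128.7330 - 73.9335 = 54.7995 kJ

eta = 57.4317%, W = 73.9335 kJ, Qc = 54.7995 kJ


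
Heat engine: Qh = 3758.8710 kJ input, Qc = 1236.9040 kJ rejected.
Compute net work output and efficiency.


W = 3758.8710 - 1236.9040 = 2521.9670 kJ
eta = 2521.9670 / 3758.8710 = 0.6709 = 67.0937%

W = 2521.9670 kJ, eta = 67.0937%


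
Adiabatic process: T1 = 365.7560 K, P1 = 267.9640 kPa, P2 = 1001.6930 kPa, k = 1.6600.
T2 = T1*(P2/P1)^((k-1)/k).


(k-1)/k = 0.3976
(P2/P1)^exp = 1.6892
T2 = 365.7560 * 1.6892 = 617.8383 K

617.8383 K


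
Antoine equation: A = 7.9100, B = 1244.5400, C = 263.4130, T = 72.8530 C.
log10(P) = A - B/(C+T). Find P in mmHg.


C+T = 336.2660
B/(C+T) = 3.7011
log10(P) = 7.9100 - 3.7011 = 4.2089
P = 10^4.2089 = 16178.6362 mmHg

16178.6362 mmHg


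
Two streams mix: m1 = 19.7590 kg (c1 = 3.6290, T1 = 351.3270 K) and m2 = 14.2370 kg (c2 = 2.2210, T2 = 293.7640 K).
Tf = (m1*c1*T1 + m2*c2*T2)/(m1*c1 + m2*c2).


num = 34480.9754
den = 103.3258
Tf = 333.7112 K

333.7112 K


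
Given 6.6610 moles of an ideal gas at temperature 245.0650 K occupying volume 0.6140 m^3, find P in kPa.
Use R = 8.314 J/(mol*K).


P = nRT/V = 6.6610 * 8.314 * 245.0650 / 0.6140
= 13571.5904 / 0.6140 = 22103.5674 Pa = 22.1036 kPa

22.1036 kPa


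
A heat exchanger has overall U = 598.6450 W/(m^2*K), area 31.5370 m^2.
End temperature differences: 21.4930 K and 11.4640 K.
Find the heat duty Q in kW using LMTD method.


LMTD = 15.9566 K
Q = 598.6450 * 31.5370 * 15.9566 = 301252.9444 W = 301.2529 kW

301.2529 kW


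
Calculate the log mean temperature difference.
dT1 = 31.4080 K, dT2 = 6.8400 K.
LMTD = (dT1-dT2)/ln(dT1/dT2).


dT1/dT2 = 4.5918
ln(dT1/dT2) = 1.5243
LMTD = 24.5680 / 1.5243 = 16.1178 K

16.1178 K


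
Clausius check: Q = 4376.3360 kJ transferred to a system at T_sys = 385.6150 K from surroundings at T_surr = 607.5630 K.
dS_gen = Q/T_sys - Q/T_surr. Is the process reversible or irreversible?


dS_sys = 4376.3360/385.6150 = 11.3490 kJ/K
dS_surr = -4376.3360/607.5630 = -7.2031 kJ/K
dS_gen = 11.3490 - 7.2031 = 4.1459 kJ/K (irreversible)

dS_gen = 4.1459 kJ/K, irreversible


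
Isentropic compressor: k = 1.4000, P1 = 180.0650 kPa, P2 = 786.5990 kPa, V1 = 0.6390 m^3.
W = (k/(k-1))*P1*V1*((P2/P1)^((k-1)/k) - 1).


(k-1)/k = 0.2857
(P2/P1)^exp = 1.5239
W = 3.5000 * 180.0650 * 0.6390 * (1.5239 - 1) = 210.9731 kJ

210.9731 kJ


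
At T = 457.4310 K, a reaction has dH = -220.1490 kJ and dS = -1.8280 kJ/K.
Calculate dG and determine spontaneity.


T*dS = 457.4310 * -1.8280 = -836.1839 kJ
dG = -220.1490 + 836.1839 = 616.0349 kJ (non-spontaneous)

dG = 616.0349 kJ, non-spontaneous


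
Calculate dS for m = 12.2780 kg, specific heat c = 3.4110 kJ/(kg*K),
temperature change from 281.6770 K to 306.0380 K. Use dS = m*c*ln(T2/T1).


T2/T1 = 1.0865
ln(T2/T1) = 0.0829
dS = 12.2780 * 3.4110 * 0.0829 = 3.4739 kJ/K

3.4739 kJ/K


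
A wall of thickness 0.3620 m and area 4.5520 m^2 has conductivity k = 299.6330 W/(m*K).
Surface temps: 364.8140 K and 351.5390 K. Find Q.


dT = 13.2750 K
Q = 299.6330 * 4.5520 * 13.2750 / 0.3620 = 50017.0249 W

50017.0249 W


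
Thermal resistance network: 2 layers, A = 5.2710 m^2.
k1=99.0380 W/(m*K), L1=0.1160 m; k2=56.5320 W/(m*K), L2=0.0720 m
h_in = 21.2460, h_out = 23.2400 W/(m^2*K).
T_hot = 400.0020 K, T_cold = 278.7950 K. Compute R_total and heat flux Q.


R_conv_in = 1/(21.2460*5.2710) = 0.0089
R_1 = 0.1160/(99.0380*5.2710) = 0.0002
R_2 = 0.0720/(56.5320*5.2710) = 0.0002
R_conv_out = 1/(23.2400*5.2710) = 0.0082
R_total = 0.0176 K/W
Q = 121.2070 / 0.0176 = 6903.7118 W

R_total = 0.0176 K/W, Q = 6903.7118 W


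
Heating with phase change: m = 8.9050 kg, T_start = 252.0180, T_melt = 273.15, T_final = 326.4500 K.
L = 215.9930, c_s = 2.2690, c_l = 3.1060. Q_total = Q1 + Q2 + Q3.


Q1 (sensible, solid) = 8.9050 * 2.2690 * 21.1320 = 426.9815 kJ
Q2 (latent) = 8.9050 * 215.9930 = 1923.4177 kJ
Q3 (sensible, liquid) = 8.9050 * 3.1060 * 53.3000 = 1474.2210 kJ
Q_total = 3824.6201 kJ

3824.6201 kJ


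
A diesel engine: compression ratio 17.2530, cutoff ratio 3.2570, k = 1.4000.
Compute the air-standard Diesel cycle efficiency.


r^(k-1) = 3.1243
rc^k = 5.2233
eta = 0.5722 = 57.2195%

57.2195%


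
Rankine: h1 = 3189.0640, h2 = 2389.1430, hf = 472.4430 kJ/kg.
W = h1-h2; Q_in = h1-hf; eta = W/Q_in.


W = 799.9210 kJ/kg
Q_in = 2716.6210 kJ/kg
eta = 0.2945 = 29.4454%

eta = 29.4454%


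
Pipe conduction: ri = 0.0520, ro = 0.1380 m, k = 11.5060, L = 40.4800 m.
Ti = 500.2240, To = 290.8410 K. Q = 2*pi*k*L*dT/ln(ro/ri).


dT = 209.3830 K
ln(ro/ri) = 0.9760
Q = 2*pi*11.5060*40.4800*209.3830 / 0.9760 = 627815.3174 W

627815.3174 W


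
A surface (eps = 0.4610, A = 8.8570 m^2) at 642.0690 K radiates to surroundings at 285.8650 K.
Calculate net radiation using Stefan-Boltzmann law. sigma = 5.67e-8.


T^4 = 1.6995e+11
Tsurr^4 = 6.6780e+09
Q = 0.4610 * 5.67e-8 * 8.8570 * 1.6327e+11 = 37799.6965 W

37799.6965 W


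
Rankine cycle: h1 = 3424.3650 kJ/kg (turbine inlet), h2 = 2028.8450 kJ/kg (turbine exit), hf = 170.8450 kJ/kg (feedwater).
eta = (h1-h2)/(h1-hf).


W = 1395.5200 kJ/kg
Q_in = 3253.5200 kJ/kg
eta = 0.4289 = 42.8926%

eta = 42.8926%


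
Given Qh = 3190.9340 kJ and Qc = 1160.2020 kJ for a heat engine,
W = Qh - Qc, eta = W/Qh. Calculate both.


W = 3190.9340 - 1160.2020 = 2030.7320 kJ
eta = 2030.7320 / 3190.9340 = 0.6364 = 63.6407%

W = 2030.7320 kJ, eta = 63.6407%


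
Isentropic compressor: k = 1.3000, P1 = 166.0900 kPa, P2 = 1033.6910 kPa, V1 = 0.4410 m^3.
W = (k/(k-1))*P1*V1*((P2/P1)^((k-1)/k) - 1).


(k-1)/k = 0.2308
(P2/P1)^exp = 1.5249
W = 4.3333 * 166.0900 * 0.4410 * (1.5249 - 1) = 166.6025 kJ

166.6025 kJ


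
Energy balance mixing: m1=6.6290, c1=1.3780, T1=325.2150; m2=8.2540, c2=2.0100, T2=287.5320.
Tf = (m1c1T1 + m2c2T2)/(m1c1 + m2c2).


num = 7741.0728
den = 25.7253
Tf = 300.9128 K

300.9128 K


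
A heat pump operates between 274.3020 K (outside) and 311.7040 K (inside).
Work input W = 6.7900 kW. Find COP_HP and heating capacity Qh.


COP = 311.7040 / 37.4020 = 8.3339
Qh = 8.3339 * 6.7900 = 56.5871 kW

COP = 8.3339, Qh = 56.5871 kW


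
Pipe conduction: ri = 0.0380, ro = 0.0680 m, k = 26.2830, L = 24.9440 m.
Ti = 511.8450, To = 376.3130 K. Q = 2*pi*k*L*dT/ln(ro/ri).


dT = 135.5320 K
ln(ro/ri) = 0.5819
Q = 2*pi*26.2830*24.9440*135.5320 / 0.5819 = 959396.9009 W

959396.9009 W


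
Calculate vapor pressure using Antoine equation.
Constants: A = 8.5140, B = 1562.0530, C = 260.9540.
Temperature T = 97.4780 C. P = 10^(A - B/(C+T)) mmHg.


C+T = 358.4320
B/(C+T) = 4.3580
log10(P) = 8.5140 - 4.3580 = 4.1560
P = 10^4.1560 = 14321.2953 mmHg

14321.2953 mmHg


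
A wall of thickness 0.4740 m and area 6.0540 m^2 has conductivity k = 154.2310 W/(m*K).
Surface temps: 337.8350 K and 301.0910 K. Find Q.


dT = 36.7440 K
Q = 154.2310 * 6.0540 * 36.7440 / 0.4740 = 72380.6005 W

72380.6005 W


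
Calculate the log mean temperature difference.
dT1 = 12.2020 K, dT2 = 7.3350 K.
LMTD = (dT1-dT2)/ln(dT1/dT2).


dT1/dT2 = 1.6635
ln(dT1/dT2) = 0.5089
LMTD = 4.8670 / 0.5089 = 9.5630 K

9.5630 K


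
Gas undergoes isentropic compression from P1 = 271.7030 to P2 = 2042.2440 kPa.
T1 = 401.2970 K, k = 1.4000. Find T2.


(k-1)/k = 0.2857
(P2/P1)^exp = 1.7795
T2 = 401.2970 * 1.7795 = 714.0940 K

714.0940 K


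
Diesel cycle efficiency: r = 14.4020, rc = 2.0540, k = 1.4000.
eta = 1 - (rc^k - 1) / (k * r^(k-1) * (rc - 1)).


r^(k-1) = 2.9065
rc^k = 2.7393
eta = 0.5945 = 59.4456%

59.4456%


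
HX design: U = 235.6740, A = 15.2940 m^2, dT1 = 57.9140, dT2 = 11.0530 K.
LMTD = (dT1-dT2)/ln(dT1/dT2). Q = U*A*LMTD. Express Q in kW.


LMTD = 28.2933 K
Q = 235.6740 * 15.2940 * 28.2933 = 101980.3537 W = 101.9804 kW

101.9804 kW


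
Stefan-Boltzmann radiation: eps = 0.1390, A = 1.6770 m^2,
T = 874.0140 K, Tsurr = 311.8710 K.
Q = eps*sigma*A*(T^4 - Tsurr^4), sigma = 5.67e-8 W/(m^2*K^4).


T^4 = 5.8354e+11
Tsurr^4 = 9.4602e+09
Q = 0.1390 * 5.67e-8 * 1.6770 * 5.7408e+11 = 7587.6304 W

7587.6304 W


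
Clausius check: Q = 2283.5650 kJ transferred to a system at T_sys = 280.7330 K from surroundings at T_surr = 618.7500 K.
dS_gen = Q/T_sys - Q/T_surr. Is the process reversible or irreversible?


dS_sys = 2283.5650/280.7330 = 8.1343 kJ/K
dS_surr = -2283.5650/618.7500 = -3.6906 kJ/K
dS_gen = 8.1343 - 3.6906 = 4.4437 kJ/K (irreversible)

dS_gen = 4.4437 kJ/K, irreversible


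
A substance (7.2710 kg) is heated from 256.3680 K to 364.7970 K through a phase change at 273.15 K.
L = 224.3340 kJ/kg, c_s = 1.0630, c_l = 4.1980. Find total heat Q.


Q1 (sensible, solid) = 7.2710 * 1.0630 * 16.7820 = 129.7093 kJ
Q2 (latent) = 7.2710 * 224.3340 = 1631.1325 kJ
Q3 (sensible, liquid) = 7.2710 * 4.1980 * 91.6470 = 2797.4017 kJ
Q_total = 4558.2435 kJ

4558.2435 kJ


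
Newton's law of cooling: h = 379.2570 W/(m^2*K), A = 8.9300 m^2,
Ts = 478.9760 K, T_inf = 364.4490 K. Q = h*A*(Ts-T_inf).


dT = 114.5270 K
Q = 379.2570 * 8.9300 * 114.5270 = 387876.0363 W

387876.0363 W


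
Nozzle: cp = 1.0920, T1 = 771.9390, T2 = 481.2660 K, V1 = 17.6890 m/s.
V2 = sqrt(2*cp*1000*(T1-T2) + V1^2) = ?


dT = 290.6730 K
2*cp*1000*dT = 634829.8320
V1^2 = 312.9007
V2 = sqrt(635142.7327) = 796.9584 m/s

796.9584 m/s


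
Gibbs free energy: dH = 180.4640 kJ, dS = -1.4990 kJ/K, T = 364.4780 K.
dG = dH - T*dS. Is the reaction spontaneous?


T*dS = 364.4780 * -1.4990 = -546.3525 kJ
dG = 180.4640 + 546.3525 = 726.8165 kJ (non-spontaneous)

dG = 726.8165 kJ, non-spontaneous


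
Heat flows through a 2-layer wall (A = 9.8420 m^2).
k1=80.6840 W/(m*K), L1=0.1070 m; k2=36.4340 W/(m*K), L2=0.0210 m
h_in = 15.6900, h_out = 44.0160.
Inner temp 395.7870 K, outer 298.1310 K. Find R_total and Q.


R_conv_in = 1/(15.6900*9.8420) = 0.0065
R_1 = 0.1070/(80.6840*9.8420) = 0.0001
R_2 = 0.0210/(36.4340*9.8420) = 5.8564e-05
R_conv_out = 1/(44.0160*9.8420) = 0.0023
R_total = 0.0090 K/W
Q = 97.6560 / 0.0090 = 10877.8779 W

R_total = 0.0090 K/W, Q = 10877.8779 W


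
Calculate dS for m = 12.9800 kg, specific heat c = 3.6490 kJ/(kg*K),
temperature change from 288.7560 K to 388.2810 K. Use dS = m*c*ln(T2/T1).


T2/T1 = 1.3447
ln(T2/T1) = 0.2961
dS = 12.9800 * 3.6490 * 0.2961 = 14.0267 kJ/K

14.0267 kJ/K


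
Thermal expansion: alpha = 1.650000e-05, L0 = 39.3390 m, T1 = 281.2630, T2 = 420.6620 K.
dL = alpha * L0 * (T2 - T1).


dT = 139.3990 K
dL = 1.650000e-05 * 39.3390 * 139.3990 = 0.090483 m
L_final = 39.429483 m

dL = 0.090483 m


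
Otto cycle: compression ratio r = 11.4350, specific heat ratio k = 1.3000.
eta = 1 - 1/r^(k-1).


r^(k-1) = 2.0772
eta = 1 - 1/2.0772 = 0.5186 = 51.8574%

51.8574%


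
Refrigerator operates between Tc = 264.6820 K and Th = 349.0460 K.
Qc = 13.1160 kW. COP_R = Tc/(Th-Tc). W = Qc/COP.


COP = 264.6820 / 84.3640 = 3.1374
W = 13.1160 / 3.1374 = 4.1806 kW

COP = 3.1374, W = 4.1806 kW


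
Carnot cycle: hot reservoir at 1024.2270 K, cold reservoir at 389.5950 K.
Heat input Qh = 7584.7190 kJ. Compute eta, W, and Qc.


eta = 1 - 389.5950/1024.2270 = 0.6196
W = 0.6196 * 7584.7190 = 4699.6470 kJ
Qc = 7584.7190 - 4699.6470 = 2885.0720 kJ

eta = 61.9620%, W = 4699.6470 kJ, Qc = 2885.0720 kJ


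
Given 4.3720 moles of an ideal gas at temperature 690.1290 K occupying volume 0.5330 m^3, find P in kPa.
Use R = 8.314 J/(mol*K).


P = nRT/V = 4.3720 * 8.314 * 690.1290 / 0.5330
= 25085.3665 / 0.5330 = 47064.4775 Pa = 47.0645 kPa

47.0645 kPa


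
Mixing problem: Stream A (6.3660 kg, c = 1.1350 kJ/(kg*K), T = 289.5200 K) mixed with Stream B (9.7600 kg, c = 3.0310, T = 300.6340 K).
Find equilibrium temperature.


num = 10985.4240
den = 36.8080
Tf = 298.4523 K

298.4523 K


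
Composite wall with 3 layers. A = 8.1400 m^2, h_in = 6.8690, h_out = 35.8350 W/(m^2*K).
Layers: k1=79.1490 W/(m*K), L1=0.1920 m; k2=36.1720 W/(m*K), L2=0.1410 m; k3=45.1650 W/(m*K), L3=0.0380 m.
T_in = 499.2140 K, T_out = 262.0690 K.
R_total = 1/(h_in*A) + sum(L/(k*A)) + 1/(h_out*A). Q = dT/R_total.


R_conv_in = 1/(6.8690*8.1400) = 0.0179
R_1 = 0.1920/(79.1490*8.1400) = 0.0003
R_2 = 0.1410/(36.1720*8.1400) = 0.0005
R_3 = 0.0380/(45.1650*8.1400) = 0.0001
R_conv_out = 1/(35.8350*8.1400) = 0.0034
R_total = 0.0222 K/W
Q = 237.1450 / 0.0222 = 10685.4899 W

R_total = 0.0222 K/W, Q = 10685.4899 W


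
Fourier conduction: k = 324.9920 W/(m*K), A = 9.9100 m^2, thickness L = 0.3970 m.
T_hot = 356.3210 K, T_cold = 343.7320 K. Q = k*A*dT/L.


dT = 12.5890 K
Q = 324.9920 * 9.9100 * 12.5890 / 0.3970 = 102128.5232 W

102128.5232 W


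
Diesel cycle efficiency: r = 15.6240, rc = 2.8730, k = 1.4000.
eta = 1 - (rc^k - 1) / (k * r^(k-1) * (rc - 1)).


r^(k-1) = 3.0027
rc^k = 4.3820
eta = 0.5705 = 57.0476%

57.0476%


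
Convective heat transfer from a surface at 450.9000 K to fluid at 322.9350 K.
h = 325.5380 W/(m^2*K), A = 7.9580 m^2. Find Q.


dT = 127.9650 K
Q = 325.5380 * 7.9580 * 127.9650 = 331510.1476 W

331510.1476 W


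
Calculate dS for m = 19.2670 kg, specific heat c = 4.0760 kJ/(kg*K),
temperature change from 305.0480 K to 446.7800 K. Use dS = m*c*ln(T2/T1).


T2/T1 = 1.4646
ln(T2/T1) = 0.3816
dS = 19.2670 * 4.0760 * 0.3816 = 29.9677 kJ/K

29.9677 kJ/K


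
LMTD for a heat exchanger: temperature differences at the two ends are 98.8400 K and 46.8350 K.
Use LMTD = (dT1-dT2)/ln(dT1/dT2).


dT1/dT2 = 2.1104
ln(dT1/dT2) = 0.7469
LMTD = 52.0050 / 0.7469 = 69.6304 K

69.6304 K


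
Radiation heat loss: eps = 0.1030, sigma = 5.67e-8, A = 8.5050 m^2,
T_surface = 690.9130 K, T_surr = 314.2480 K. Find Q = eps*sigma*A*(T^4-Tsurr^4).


T^4 = 2.2787e+11
Tsurr^4 = 9.7519e+09
Q = 0.1030 * 5.67e-8 * 8.5050 * 2.1812e+11 = 10834.1004 W

10834.1004 W


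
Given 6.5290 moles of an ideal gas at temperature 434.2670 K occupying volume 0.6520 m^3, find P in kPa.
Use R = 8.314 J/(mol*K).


P = nRT/V = 6.5290 * 8.314 * 434.2670 / 0.6520
= 23572.9273 / 0.6520 = 36154.7965 Pa = 36.1548 kPa

36.1548 kPa


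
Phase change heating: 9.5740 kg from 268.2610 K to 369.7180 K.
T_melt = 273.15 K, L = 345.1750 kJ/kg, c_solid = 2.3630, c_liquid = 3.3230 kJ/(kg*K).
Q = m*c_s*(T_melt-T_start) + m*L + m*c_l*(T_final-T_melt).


Q1 (sensible, solid) = 9.5740 * 2.3630 * 4.8890 = 110.6056 kJ
Q2 (latent) = 9.5740 * 345.1750 = 3304.7054 kJ
Q3 (sensible, liquid) = 9.5740 * 3.3230 * 96.5680 = 3072.2532 kJ
Q_total = 6487.5642 kJ

6487.5642 kJ


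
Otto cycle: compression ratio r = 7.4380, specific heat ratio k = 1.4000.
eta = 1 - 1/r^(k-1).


r^(k-1) = 2.2314
eta = 1 - 1/2.2314 = 0.5519 = 55.1856%

55.1856%


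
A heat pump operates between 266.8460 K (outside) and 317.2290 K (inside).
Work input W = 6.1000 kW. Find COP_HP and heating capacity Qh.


COP = 317.2290 / 50.3830 = 6.2963
Qh = 6.2963 * 6.1000 = 38.4077 kW

COP = 6.2963, Qh = 38.4077 kW


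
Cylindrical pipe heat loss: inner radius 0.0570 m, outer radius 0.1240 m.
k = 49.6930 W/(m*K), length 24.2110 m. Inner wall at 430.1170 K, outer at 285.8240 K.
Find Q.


dT = 144.2930 K
ln(ro/ri) = 0.7772
Q = 2*pi*49.6930*24.2110*144.2930 / 0.7772 = 1403406.0790 W

1403406.0790 W


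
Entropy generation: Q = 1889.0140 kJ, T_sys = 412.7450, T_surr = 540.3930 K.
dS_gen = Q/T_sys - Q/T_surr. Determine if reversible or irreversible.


dS_sys = 1889.0140/412.7450 = 4.5767 kJ/K
dS_surr = -1889.0140/540.3930 = -3.4956 kJ/K
dS_gen = 4.5767 - 3.4956 = 1.0811 kJ/K (irreversible)

dS_gen = 1.0811 kJ/K, irreversible


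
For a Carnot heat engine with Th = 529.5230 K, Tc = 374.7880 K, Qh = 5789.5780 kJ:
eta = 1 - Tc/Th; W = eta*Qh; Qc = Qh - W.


eta = 1 - 374.7880/529.5230 = 0.2922
W = 0.2922 * 5789.5780 = 1691.8063 kJ
Qc = 5789.5780 - 1691.8063 = 4097.7717 kJ

eta = 29.2216%, W = 1691.8063 kJ, Qc = 4097.7717 kJ


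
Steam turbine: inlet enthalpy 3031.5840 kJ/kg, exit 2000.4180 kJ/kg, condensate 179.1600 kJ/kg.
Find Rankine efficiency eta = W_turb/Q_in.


W = 1031.1660 kJ/kg
Q_in = 2852.4240 kJ/kg
eta = 0.3615 = 36.1505%

eta = 36.1505%


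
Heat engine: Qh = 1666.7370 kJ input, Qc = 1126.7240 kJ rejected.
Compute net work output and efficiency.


W = 1666.7370 - 1126.7240 = 540.0130 kJ
eta = 540.0130 / 1666.7370 = 0.3240 = 32.3994%

W = 540.0130 kJ, eta = 32.3994%


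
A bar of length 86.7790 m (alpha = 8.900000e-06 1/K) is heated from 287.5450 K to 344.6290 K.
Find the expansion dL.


dT = 57.0840 K
dL = 8.900000e-06 * 86.7790 * 57.0840 = 0.044088 m
L_final = 86.823088 m

dL = 0.044088 m


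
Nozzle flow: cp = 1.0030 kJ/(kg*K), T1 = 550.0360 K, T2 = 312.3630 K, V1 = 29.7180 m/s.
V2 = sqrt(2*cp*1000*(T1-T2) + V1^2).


dT = 237.6730 K
2*cp*1000*dT = 476772.0380
V1^2 = 883.1595
V2 = sqrt(477655.1975) = 691.1260 m/s

691.1260 m/s


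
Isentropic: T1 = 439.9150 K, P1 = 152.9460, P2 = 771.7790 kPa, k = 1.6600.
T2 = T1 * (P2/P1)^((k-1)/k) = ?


(k-1)/k = 0.3976
(P2/P1)^exp = 1.9032
T2 = 439.9150 * 1.9032 = 837.2532 K

837.2532 K


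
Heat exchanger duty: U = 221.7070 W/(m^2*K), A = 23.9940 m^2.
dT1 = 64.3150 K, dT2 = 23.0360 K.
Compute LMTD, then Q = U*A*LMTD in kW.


LMTD = 40.2042 K
Q = 221.7070 * 23.9940 * 40.2042 = 213871.5407 W = 213.8715 kW

213.8715 kW


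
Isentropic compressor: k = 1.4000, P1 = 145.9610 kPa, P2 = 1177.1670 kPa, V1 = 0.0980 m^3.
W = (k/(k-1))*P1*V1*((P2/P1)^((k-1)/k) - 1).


(k-1)/k = 0.2857
(P2/P1)^exp = 1.8156
W = 3.5000 * 145.9610 * 0.0980 * (1.8156 - 1) = 40.8345 kJ

40.8345 kJ


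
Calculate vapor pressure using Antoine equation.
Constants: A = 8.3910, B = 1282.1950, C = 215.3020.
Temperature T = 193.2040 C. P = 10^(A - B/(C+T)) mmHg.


C+T = 408.5060
B/(C+T) = 3.1387
log10(P) = 8.3910 - 3.1387 = 5.2523
P = 10^5.2523 = 178754.8573 mmHg

178754.8573 mmHg


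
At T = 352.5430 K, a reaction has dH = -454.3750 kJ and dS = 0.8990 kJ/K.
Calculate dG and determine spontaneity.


T*dS = 352.5430 * 0.8990 = 316.9362 kJ
dG = -454.3750 - 316.9362 = -771.3112 kJ (spontaneous)

dG = -771.3112 kJ, spontaneous


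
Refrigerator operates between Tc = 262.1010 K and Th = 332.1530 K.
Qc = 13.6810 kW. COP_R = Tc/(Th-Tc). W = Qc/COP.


COP = 262.1010 / 70.0520 = 3.7415
W = 13.6810 / 3.7415 = 3.6565 kW

COP = 3.7415, W = 3.6565 kW


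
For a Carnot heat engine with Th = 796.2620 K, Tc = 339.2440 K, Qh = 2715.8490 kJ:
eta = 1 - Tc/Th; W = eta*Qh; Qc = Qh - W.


eta = 1 - 339.2440/796.2620 = 0.5740
W = 0.5740 * 2715.8490 = 1558.7732 kJ
Qc = 2715.8490 - 1558.7732 = 1157.0758 kJ

eta = 57.3954%, W = 1558.7732 kJ, Qc = 1157.0758 kJ


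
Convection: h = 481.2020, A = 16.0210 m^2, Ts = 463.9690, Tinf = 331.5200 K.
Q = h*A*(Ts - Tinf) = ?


dT = 132.4490 K
Q = 481.2020 * 16.0210 * 132.4490 = 1021094.0084 W

1021094.0084 W


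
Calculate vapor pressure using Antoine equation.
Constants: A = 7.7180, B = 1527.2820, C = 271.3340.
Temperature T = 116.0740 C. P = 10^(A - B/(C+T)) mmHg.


C+T = 387.4080
B/(C+T) = 3.9423
log10(P) = 7.7180 - 3.9423 = 3.7757
P = 10^3.7757 = 5966.1081 mmHg

5966.1081 mmHg


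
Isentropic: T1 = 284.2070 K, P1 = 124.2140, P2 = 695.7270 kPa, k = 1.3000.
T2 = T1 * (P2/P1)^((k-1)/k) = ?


(k-1)/k = 0.2308
(P2/P1)^exp = 1.4883
T2 = 284.2070 * 1.4883 = 422.9724 K

422.9724 K


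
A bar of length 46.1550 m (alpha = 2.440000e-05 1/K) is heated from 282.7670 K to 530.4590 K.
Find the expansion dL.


dT = 247.6920 K
dL = 2.440000e-05 * 46.1550 * 247.6920 = 0.278946 m
L_final = 46.433946 m

dL = 0.278946 m


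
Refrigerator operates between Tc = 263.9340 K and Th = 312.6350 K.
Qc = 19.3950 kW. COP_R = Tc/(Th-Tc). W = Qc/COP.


COP = 263.9340 / 48.7010 = 5.4195
W = 19.3950 / 5.4195 = 3.5788 kW

COP = 5.4195, W = 3.5788 kW


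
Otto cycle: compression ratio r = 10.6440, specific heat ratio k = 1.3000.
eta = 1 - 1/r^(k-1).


r^(k-1) = 2.0330
eta = 1 - 1/2.0330 = 0.5081 = 50.8109%

50.8109%


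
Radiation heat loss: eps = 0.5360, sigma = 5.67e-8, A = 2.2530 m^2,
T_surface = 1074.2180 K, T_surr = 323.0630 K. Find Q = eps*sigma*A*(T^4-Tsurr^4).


T^4 = 1.3316e+12
Tsurr^4 = 1.0893e+10
Q = 0.5360 * 5.67e-8 * 2.2530 * 1.3207e+12 = 90429.7624 W

90429.7624 W


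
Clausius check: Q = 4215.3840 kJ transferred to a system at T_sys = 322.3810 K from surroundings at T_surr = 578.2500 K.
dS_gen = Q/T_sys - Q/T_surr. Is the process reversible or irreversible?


dS_sys = 4215.3840/322.3810 = 13.0758 kJ/K
dS_surr = -4215.3840/578.2500 = -7.2899 kJ/K
dS_gen = 13.0758 - 7.2899 = 5.7859 kJ/K (irreversible)

dS_gen = 5.7859 kJ/K, irreversible


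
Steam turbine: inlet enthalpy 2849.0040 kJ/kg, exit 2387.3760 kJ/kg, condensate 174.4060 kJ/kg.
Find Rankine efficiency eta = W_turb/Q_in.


W = 461.6280 kJ/kg
Q_in = 2674.5980 kJ/kg
eta = 0.1726 = 17.2597%

eta = 17.2597%


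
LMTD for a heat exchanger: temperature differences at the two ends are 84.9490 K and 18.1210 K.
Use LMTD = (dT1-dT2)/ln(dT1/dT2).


dT1/dT2 = 4.6879
ln(dT1/dT2) = 1.5450
LMTD = 66.8280 / 1.5450 = 43.2549 K

43.2549 K


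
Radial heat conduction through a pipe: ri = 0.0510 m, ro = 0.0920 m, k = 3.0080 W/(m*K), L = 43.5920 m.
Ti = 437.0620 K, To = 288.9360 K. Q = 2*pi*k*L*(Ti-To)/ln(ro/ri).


dT = 148.1260 K
ln(ro/ri) = 0.5900
Q = 2*pi*3.0080*43.5920*148.1260 / 0.5900 = 206857.3973 W

206857.3973 W


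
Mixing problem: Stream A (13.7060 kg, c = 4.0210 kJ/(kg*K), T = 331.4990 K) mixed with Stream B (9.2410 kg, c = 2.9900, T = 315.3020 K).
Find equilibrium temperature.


num = 26981.4955
den = 82.7424
Tf = 326.0903 K

326.0903 K


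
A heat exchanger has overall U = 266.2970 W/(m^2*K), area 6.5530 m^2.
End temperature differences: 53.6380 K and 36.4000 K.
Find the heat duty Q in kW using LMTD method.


LMTD = 44.4635 K
Q = 266.2970 * 6.5530 * 44.4635 = 77590.7308 W = 77.5907 kW

77.5907 kW


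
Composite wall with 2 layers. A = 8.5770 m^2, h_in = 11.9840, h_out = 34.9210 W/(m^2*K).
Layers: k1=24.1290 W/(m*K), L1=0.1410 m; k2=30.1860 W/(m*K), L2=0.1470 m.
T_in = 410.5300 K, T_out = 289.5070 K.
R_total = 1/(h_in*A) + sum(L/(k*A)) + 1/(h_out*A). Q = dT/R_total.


R_conv_in = 1/(11.9840*8.5770) = 0.0097
R_1 = 0.1410/(24.1290*8.5770) = 0.0007
R_2 = 0.1470/(30.1860*8.5770) = 0.0006
R_conv_out = 1/(34.9210*8.5770) = 0.0033
R_total = 0.0143 K/W
Q = 121.0230 / 0.0143 = 8453.2942 W

R_total = 0.0143 K/W, Q = 8453.2942 W


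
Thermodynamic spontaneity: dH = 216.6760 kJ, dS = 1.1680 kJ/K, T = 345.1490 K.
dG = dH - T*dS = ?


T*dS = 345.1490 * 1.1680 = 403.1340 kJ
dG = 216.6760 - 403.1340 = -186.4580 kJ (spontaneous)

dG = -186.4580 kJ, spontaneous


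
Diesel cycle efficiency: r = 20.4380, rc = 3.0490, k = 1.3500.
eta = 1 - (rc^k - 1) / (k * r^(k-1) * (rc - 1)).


r^(k-1) = 2.8751
rc^k = 4.5041
eta = 0.5594 = 55.9391%

55.9391%


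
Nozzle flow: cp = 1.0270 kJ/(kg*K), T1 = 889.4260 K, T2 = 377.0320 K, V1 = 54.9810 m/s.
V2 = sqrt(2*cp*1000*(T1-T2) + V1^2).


dT = 512.3940 K
2*cp*1000*dT = 1052457.2760
V1^2 = 3022.9104
V2 = sqrt(1055480.1864) = 1027.3657 m/s

1027.3657 m/s


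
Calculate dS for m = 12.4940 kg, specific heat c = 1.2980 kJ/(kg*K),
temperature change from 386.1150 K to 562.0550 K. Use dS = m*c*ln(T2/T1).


T2/T1 = 1.4557
ln(T2/T1) = 0.3755
dS = 12.4940 * 1.2980 * 0.3755 = 6.0890 kJ/K

6.0890 kJ/K


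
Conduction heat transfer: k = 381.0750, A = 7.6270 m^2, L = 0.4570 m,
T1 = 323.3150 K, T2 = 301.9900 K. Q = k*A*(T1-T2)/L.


dT = 21.3250 K
Q = 381.0750 * 7.6270 * 21.3250 / 0.4570 = 135624.1547 W

135624.1547 W


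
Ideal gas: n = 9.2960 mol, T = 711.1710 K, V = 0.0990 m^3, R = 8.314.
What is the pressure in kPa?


P = nRT/V = 9.2960 * 8.314 * 711.1710 / 0.0990
= 54964.2333 / 0.0990 = 555194.2753 Pa = 555.1943 kPa

555.1943 kPa


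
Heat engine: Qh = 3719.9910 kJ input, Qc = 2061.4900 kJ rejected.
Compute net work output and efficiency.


W = 3719.9910 - 2061.4900 = 1658.5010 kJ
eta = 1658.5010 / 3719.9910 = 0.4458 = 44.5835%

W = 1658.5010 kJ, eta = 44.5835%


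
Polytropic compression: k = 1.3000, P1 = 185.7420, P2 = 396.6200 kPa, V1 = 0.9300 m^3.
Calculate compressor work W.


(k-1)/k = 0.2308
(P2/P1)^exp = 1.1913
W = 4.3333 * 185.7420 * 0.9300 * (1.1913 - 1) = 143.2145 kJ

143.2145 kJ


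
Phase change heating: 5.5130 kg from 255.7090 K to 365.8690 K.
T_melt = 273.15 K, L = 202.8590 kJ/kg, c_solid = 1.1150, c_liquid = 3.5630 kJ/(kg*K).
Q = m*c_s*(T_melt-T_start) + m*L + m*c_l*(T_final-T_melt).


Q1 (sensible, solid) = 5.5130 * 1.1150 * 17.4410 = 107.2097 kJ
Q2 (latent) = 5.5130 * 202.8590 = 1118.3617 kJ
Q3 (sensible, liquid) = 5.5130 * 3.5630 * 92.7190 = 1821.2625 kJ
Q_total = 3046.8339 kJ

3046.8339 kJ


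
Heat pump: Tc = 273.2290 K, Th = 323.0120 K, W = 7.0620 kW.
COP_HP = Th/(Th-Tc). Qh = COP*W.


COP = 323.0120 / 49.7830 = 6.4884
Qh = 6.4884 * 7.0620 = 45.8211 kW

COP = 6.4884, Qh = 45.8211 kW


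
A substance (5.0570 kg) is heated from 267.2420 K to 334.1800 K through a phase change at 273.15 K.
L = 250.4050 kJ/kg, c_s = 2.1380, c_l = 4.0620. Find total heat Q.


Q1 (sensible, solid) = 5.0570 * 2.1380 * 5.9080 = 63.8765 kJ
Q2 (latent) = 5.0570 * 250.4050 = 1266.2981 kJ
Q3 (sensible, liquid) = 5.0570 * 4.0620 * 61.0300 = 1253.6498 kJ
Q_total = 2583.8244 kJ

2583.8244 kJ


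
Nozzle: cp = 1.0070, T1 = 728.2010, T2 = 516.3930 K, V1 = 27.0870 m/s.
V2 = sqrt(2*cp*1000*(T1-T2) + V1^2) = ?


dT = 211.8080 K
2*cp*1000*dT = 426581.3120
V1^2 = 733.7056
V2 = sqrt(427315.0176) = 653.6934 m/s

653.6934 m/s


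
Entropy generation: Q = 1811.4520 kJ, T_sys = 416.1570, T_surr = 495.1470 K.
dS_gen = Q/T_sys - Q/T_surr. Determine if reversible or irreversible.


dS_sys = 1811.4520/416.1570 = 4.3528 kJ/K
dS_surr = -1811.4520/495.1470 = -3.6584 kJ/K
dS_gen = 4.3528 - 3.6584 = 0.6944 kJ/K (irreversible)

dS_gen = 0.6944 kJ/K, irreversible


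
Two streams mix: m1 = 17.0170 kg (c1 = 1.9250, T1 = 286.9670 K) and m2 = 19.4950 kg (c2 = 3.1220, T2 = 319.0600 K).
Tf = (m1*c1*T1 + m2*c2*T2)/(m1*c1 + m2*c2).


num = 28819.4593
den = 93.6211
Tf = 307.8308 K

307.8308 K


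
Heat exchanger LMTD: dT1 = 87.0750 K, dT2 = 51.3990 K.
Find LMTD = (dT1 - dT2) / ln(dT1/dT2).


dT1/dT2 = 1.6941
ln(dT1/dT2) = 0.5272
LMTD = 35.6760 / 0.5272 = 67.6770 K

67.6770 K


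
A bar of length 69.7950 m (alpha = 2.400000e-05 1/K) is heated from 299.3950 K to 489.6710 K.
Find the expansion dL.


dT = 190.2760 K
dL = 2.400000e-05 * 69.7950 * 190.2760 = 0.318728 m
L_final = 70.113728 m

dL = 0.318728 m


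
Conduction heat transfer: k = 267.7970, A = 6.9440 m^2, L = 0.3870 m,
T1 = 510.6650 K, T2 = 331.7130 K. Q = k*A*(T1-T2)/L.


dT = 178.9520 K
Q = 267.7970 * 6.9440 * 178.9520 / 0.3870 = 859886.2634 W

859886.2634 W


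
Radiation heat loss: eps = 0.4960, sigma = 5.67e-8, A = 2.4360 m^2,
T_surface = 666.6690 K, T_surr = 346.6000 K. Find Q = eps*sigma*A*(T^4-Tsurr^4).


T^4 = 1.9753e+11
Tsurr^4 = 1.4432e+10
Q = 0.4960 * 5.67e-8 * 2.4360 * 1.8310e+11 = 12543.9755 W

12543.9755 W


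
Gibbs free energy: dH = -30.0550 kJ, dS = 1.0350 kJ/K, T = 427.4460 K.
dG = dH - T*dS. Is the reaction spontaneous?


T*dS = 427.4460 * 1.0350 = 442.4066 kJ
dG = -30.0550 - 442.4066 = -472.4616 kJ (spontaneous)

dG = -472.4616 kJ, spontaneous


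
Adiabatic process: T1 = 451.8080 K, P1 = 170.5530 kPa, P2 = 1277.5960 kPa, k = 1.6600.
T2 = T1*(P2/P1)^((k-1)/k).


(k-1)/k = 0.3976
(P2/P1)^exp = 2.2269
T2 = 451.8080 * 2.2269 = 1006.1443 K

1006.1443 K


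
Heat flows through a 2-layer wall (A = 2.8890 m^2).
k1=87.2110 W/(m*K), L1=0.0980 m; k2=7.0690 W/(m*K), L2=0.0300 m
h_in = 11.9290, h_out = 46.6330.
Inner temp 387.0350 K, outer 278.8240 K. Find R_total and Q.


R_conv_in = 1/(11.9290*2.8890) = 0.0290
R_1 = 0.0980/(87.2110*2.8890) = 0.0004
R_2 = 0.0300/(7.0690*2.8890) = 0.0015
R_conv_out = 1/(46.6330*2.8890) = 0.0074
R_total = 0.0383 K/W
Q = 108.2110 / 0.0383 = 2825.5502 W

R_total = 0.0383 K/W, Q = 2825.5502 W


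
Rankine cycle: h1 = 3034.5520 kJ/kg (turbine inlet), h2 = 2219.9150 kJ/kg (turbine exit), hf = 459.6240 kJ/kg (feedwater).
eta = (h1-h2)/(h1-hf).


W = 814.6370 kJ/kg
Q_in = 2574.9280 kJ/kg
eta = 0.3164 = 31.6373%

eta = 31.6373%


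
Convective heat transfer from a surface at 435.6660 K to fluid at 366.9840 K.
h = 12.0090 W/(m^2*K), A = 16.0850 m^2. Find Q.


dT = 68.6820 K
Q = 12.0090 * 16.0850 * 68.6820 = 13266.9424 W

13266.9424 W


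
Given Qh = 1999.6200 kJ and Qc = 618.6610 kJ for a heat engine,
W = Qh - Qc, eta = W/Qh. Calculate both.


W = 1999.6200 - 618.6610 = 1380.9590 kJ
eta = 1380.9590 / 1999.6200 = 0.6906 = 69.0611%

W = 1380.9590 kJ, eta = 69.0611%


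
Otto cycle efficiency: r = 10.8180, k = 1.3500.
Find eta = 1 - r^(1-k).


r^(k-1) = 2.3012
eta = 1 - 1/2.3012 = 0.5654 = 56.5441%

56.5441%


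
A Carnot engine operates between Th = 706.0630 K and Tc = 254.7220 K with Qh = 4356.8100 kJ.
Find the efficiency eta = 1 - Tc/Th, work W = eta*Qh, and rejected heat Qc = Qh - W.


eta = 1 - 254.7220/706.0630 = 0.6392
W = 0.6392 * 4356.8100 = 2785.0305 kJ
Qc = 4356.8100 - 2785.0305 = 1571.7795 kJ

eta = 63.9236%, W = 2785.0305 kJ, Qc = 1571.7795 kJ


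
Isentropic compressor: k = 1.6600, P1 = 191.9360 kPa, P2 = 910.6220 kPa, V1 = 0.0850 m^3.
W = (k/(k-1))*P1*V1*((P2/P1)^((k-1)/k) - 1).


(k-1)/k = 0.3976
(P2/P1)^exp = 1.8571
W = 2.5152 * 191.9360 * 0.0850 * (1.8571 - 1) = 35.1713 kJ

35.1713 kJ


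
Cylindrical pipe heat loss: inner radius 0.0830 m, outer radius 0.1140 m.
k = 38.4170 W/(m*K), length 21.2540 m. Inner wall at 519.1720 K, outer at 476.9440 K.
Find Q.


dT = 42.2280 K
ln(ro/ri) = 0.3174
Q = 2*pi*38.4170*21.2540*42.2280 / 0.3174 = 682645.5644 W

682645.5644 W


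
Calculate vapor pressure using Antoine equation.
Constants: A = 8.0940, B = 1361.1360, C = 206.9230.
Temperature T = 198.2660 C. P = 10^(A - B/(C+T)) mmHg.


C+T = 405.1890
B/(C+T) = 3.3593
log10(P) = 8.0940 - 3.3593 = 4.7347
P = 10^4.7347 = 54292.2732 mmHg

54292.2732 mmHg


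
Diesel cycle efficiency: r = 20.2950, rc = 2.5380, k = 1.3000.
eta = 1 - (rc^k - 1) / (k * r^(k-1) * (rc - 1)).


r^(k-1) = 2.4673
rc^k = 3.3561
eta = 0.5224 = 52.2379%

52.2379%


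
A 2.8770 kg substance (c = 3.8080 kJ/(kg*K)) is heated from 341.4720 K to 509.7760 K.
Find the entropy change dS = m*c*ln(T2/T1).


T2/T1 = 1.4929
ln(T2/T1) = 0.4007
dS = 2.8770 * 3.8080 * 0.4007 = 4.3900 kJ/K

4.3900 kJ/K


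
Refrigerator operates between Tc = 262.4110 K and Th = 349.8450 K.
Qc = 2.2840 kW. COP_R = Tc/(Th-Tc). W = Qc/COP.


COP = 262.4110 / 87.4340 = 3.0012
W = 2.2840 / 3.0012 = 0.7610 kW

COP = 3.0012, W = 0.7610 kW


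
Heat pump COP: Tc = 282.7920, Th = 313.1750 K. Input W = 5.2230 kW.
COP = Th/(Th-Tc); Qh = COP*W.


COP = 313.1750 / 30.3830 = 10.3076
Qh = 10.3076 * 5.2230 = 53.8365 kW

COP = 10.3076, Qh = 53.8365 kW


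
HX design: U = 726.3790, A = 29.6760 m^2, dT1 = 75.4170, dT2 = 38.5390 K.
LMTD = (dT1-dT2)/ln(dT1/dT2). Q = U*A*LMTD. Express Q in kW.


LMTD = 54.9301 K
Q = 726.3790 * 29.6760 * 54.9301 = 1184075.0978 W = 1184.0751 kW

1184.0751 kW


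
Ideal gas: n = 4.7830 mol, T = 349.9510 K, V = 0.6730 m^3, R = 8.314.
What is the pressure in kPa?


P = nRT/V = 4.7830 * 8.314 * 349.9510 / 0.6730
= 13916.1032 / 0.6730 = 20677.7165 Pa = 20.6777 kPa

20.6777 kPa


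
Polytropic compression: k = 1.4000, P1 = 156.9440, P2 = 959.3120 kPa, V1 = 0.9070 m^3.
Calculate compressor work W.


(k-1)/k = 0.2857
(P2/P1)^exp = 1.6774
W = 3.5000 * 156.9440 * 0.9070 * (1.6774 - 1) = 337.4862 kJ

337.4862 kJ


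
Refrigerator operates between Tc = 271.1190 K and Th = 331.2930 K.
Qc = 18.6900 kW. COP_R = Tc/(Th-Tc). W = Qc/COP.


COP = 271.1190 / 60.1740 = 4.5056
W = 18.6900 / 4.5056 = 4.1482 kW

COP = 4.5056, W = 4.1482 kW


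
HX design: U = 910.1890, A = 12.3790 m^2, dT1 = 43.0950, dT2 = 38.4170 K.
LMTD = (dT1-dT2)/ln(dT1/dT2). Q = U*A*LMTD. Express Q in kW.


LMTD = 40.7112 K
Q = 910.1890 * 12.3790 * 40.7112 = 458702.6115 W = 458.7026 kW

458.7026 kW


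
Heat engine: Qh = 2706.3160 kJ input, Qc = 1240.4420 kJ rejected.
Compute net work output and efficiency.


W = 2706.3160 - 1240.4420 = 1465.8740 kJ
eta = 1465.8740 / 2706.3160 = 0.5416 = 54.1649%

W = 1465.8740 kJ, eta = 54.1649%


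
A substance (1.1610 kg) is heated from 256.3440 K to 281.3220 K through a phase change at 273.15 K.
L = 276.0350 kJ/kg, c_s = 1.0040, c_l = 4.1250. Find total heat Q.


Q1 (sensible, solid) = 1.1610 * 1.0040 * 16.8060 = 19.5898 kJ
Q2 (latent) = 1.1610 * 276.0350 = 320.4766 kJ
Q3 (sensible, liquid) = 1.1610 * 4.1250 * 8.1720 = 39.1367 kJ
Q_total = 379.2032 kJ

379.2032 kJ


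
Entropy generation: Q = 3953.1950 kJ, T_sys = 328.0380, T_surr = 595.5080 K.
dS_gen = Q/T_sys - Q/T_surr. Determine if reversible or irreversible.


dS_sys = 3953.1950/328.0380 = 12.0510 kJ/K
dS_surr = -3953.1950/595.5080 = -6.6384 kJ/K
dS_gen = 12.0510 - 6.6384 = 5.4127 kJ/K (irreversible)

dS_gen = 5.4127 kJ/K, irreversible


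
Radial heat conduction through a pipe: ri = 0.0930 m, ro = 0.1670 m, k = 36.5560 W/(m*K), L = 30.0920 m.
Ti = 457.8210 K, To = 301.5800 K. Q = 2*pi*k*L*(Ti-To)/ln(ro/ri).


dT = 156.2410 K
ln(ro/ri) = 0.5854
Q = 2*pi*36.5560*30.0920*156.2410 / 0.5854 = 1844743.9573 W

1844743.9573 W


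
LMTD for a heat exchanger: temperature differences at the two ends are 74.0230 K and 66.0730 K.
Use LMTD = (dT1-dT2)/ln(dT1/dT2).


dT1/dT2 = 1.1203
ln(dT1/dT2) = 0.1136
LMTD = 7.9500 / 0.1136 = 69.9727 K

69.9727 K


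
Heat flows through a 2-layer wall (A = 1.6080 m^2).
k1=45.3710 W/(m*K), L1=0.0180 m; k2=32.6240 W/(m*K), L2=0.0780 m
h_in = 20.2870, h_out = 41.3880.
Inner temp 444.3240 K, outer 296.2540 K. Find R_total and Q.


R_conv_in = 1/(20.2870*1.6080) = 0.0307
R_1 = 0.0180/(45.3710*1.6080) = 0.0002
R_2 = 0.0780/(32.6240*1.6080) = 0.0015
R_conv_out = 1/(41.3880*1.6080) = 0.0150
R_total = 0.0474 K/W
Q = 148.0700 / 0.0474 = 3122.9116 W

R_total = 0.0474 K/W, Q = 3122.9116 W
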